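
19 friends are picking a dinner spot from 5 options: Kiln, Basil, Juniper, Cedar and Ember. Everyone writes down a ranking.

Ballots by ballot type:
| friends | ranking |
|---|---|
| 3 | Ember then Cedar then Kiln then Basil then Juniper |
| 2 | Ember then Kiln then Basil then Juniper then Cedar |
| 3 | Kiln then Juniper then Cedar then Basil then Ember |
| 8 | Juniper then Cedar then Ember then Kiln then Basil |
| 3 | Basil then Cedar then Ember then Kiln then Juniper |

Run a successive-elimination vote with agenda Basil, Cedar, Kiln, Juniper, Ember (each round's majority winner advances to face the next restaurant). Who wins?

Round 1: Basil vs Cedar — 5–14, Cedar advances.
Round 2: Cedar vs Kiln — 14–5, Cedar advances.
Round 3: Cedar vs Juniper — 6–13, Juniper advances.
Round 4: Juniper vs Ember — 11–8, Juniper advances.
Juniper survives the agenda.

Juniper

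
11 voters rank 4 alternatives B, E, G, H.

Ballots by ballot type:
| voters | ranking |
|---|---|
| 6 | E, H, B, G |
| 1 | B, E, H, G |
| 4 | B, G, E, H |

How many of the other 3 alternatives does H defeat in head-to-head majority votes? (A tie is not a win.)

H against each rival (11 voters):
H vs B: H, 6–5.
H vs E: H preferred on 0 ballots; E wins 11–0.
H–G: H 7–4.
H beats B, G; loses to E — 2 pairwise wins.

2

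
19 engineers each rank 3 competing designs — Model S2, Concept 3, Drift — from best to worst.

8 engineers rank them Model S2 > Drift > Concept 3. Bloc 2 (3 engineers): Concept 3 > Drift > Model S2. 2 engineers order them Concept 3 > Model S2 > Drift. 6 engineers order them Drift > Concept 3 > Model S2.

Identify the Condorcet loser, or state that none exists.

Head-to-head results (19 engineers):
Model S2 vs Concept 3: 8 to 11, Concept 3.
Model S2 vs Drift: Model S2, 10–9.
Concept 3 vs Drift: Concept 3 preferred on 3+2 = 5 ballots; Drift wins 14–5.
Each design has at least one pairwise win (Model S2 beats Drift; Concept 3 beats Model S2; Drift beats Concept 3) — no Condorcet loser.

none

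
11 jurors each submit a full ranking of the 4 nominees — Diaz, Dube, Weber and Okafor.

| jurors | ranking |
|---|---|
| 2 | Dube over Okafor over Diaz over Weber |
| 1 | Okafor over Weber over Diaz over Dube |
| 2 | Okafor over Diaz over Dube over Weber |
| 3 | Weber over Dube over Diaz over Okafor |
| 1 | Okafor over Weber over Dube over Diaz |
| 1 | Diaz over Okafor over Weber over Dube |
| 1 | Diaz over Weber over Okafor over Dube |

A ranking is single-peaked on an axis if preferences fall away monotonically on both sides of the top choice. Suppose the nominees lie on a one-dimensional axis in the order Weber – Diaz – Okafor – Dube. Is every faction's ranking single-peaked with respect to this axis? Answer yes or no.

Axis positions: Weber=1, Diaz=2, Okafor=3, Dube=4.
Faction 1 (peak Dube at position 4): ranking walks positions 4-3-2-1, expanding outward from the peak — single-peaked.
Faction 2: ranking walks positions 3-1-2-4; Weber is ranked above Diaz even though Diaz lies between Weber and the peak Okafor on the axis — preferences dip and rise again. Not single-peaked.
Faction 3 (peak Okafor at position 3): ranking walks positions 3-2-4-1, expanding outward from the peak — single-peaked.
Faction 4: ranking walks positions 1-4-2-3; Dube is ranked above Diaz even though Diaz lies between Dube and the peak Weber on the axis — preferences dip and rise again. Not single-peaked.
Faction 5: ranking walks positions 3-1-4-2; Weber is ranked above Diaz even though Diaz lies between Weber and the peak Okafor on the axis — preferences dip and rise again. Not single-peaked.
Faction 6 (peak Diaz at position 2): ranking walks positions 2-3-1-4, expanding outward from the peak — single-peaked.
Faction 7 (peak Diaz at position 2): ranking walks positions 2-1-3-4, expanding outward from the peak — single-peaked.
Faction 2 violates single-peakedness, so the profile is not single-peaked on this axis.

no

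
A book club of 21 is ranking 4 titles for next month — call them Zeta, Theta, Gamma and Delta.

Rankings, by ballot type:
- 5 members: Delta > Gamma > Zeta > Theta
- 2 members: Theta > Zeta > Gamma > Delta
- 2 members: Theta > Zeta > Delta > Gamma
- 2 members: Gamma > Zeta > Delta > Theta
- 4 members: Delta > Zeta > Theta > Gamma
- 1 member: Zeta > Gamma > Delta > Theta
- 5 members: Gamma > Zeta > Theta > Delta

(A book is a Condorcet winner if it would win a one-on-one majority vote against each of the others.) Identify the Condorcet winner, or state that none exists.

Pairwise majorities:
Zeta vs Theta: Zeta, 17–4.
Zeta–Gamma: Gamma 12–9.
Zeta vs Delta: Zeta, 12–9.
Theta vs Gamma: Gamma wins 13–8.
Theta vs Delta: Delta, 12–9.
Gamma vs Delta: Delta, 11–10.
Every book loses at least once (Zeta loses to Gamma; Theta loses to Zeta; Gamma loses to Delta; Delta loses to Zeta). The majority relation contains the cycle Zeta beats Delta beats Gamma beats Zeta, so there is no Condorcet winner.

none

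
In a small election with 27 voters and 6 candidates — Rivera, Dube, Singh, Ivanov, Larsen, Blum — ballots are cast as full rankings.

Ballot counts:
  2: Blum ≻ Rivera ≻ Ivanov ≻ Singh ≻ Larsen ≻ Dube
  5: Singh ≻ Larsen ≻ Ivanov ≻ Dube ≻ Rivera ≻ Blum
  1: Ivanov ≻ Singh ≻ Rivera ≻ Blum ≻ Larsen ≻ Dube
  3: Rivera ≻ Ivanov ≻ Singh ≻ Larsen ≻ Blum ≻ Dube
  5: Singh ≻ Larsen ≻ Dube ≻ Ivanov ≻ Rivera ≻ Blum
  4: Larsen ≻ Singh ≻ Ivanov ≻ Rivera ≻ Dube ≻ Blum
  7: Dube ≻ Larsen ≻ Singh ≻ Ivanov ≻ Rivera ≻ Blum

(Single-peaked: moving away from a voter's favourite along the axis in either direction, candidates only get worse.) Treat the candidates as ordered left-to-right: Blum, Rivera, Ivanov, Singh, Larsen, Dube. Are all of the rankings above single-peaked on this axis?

yes

Axis positions: Blum=1, Rivera=2, Ivanov=3, Singh=4, Larsen=5, Dube=6.
Bloc 1 (peak Blum at position 1): ranking walks positions 1-2-3-4-5-6, expanding outward from the peak — single-peaked.
Bloc 2 (peak Singh at position 4): ranking walks positions 4-5-3-6-2-1, expanding outward from the peak — single-peaked.
Bloc 3 (peak Ivanov at position 3): ranking walks positions 3-4-2-1-5-6, expanding outward from the peak — single-peaked.
Bloc 4 (peak Rivera at position 2): ranking walks positions 2-3-4-5-1-6, expanding outward from the peak — single-peaked.
Bloc 5 (peak Singh at position 4): ranking walks positions 4-5-6-3-2-1, expanding outward from the peak — single-peaked.
Bloc 6 (peak Larsen at position 5): ranking walks positions 5-4-3-2-6-1, expanding outward from the peak — single-peaked.
Bloc 7 (peak Dube at position 6): ranking walks positions 6-5-4-3-2-1, expanding outward from the peak — single-peaked.
Every ranking is single-peaked on this axis.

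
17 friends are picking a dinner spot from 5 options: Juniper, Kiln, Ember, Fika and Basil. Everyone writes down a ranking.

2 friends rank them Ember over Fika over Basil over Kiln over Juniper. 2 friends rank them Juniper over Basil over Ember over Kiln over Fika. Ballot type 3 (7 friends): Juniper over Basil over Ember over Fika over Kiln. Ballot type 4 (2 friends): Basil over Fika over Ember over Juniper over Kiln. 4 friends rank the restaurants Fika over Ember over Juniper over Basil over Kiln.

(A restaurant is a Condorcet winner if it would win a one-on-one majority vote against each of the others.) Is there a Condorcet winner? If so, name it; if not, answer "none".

Pairwise majorities:
Juniper vs Kiln: Juniper preferred on 2+7+2+4 = 15 ballots; Juniper wins 15–2.
Juniper vs Ember: Juniper preferred on 2+7 = 9 ballots; Juniper wins 9–8.
Juniper vs Fika: Juniper wins 9–8.
Juniper vs Basil: Juniper preferred on 2+7+4 = 13 ballots; Juniper wins 13–4.
Kiln vs Ember: 0 to 17, Ember.
Kiln–Fika: Fika 15–2.
Kiln vs Basil: Basil, 17–0.
Ember vs Fika: Ember preferred on 2+2+7 = 11 ballots; Ember wins 11–6.
Ember vs Basil: Basil wins 11–6.
Fika–Basil: Basil 11–6.
Juniper beats each of Kiln, Ember, Fika, Basil — Juniper is the Condorcet winner.

Juniper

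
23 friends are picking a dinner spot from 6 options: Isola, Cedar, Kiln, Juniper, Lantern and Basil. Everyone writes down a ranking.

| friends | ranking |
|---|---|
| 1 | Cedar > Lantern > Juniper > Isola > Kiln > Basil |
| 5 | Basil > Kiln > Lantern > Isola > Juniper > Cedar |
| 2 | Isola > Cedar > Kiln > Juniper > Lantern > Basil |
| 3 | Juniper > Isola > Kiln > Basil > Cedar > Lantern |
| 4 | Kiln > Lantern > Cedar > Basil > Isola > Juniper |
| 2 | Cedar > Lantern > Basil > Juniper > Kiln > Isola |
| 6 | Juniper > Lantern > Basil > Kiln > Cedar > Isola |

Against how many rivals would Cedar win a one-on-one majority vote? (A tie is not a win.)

1

Cedar against each rival (23 friends):
Cedar vs Isola: Cedar, 13–10.
Cedar vs Kiln: 1+2+2 = 5 for Cedar, 18 for Kiln — Kiln by 18–5.
Cedar vs Juniper: Juniper, 14–9.
Cedar–Lantern: Lantern 15–8.
Cedar vs Basil: 1+2+4+2 = 9 for Cedar, 14 for Basil — Basil by 14–9.
Cedar beats Isola; loses to Kiln, Juniper, Lantern, Basil — 1 pairwise win.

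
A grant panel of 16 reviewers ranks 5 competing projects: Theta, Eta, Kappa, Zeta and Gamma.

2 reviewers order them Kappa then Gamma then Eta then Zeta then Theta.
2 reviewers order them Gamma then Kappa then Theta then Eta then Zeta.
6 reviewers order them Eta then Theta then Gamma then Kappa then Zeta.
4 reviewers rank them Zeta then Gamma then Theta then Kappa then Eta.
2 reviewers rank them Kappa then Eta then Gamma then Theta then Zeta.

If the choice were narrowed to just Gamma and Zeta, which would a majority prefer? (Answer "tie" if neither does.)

Ballots ranking Gamma above Zeta: 2 + 2 + 6 + 2 = 12.
Ballots ranking Zeta above Gamma: 16 − 12 = 4.
Gamma wins the head-to-head 12–4.

Gamma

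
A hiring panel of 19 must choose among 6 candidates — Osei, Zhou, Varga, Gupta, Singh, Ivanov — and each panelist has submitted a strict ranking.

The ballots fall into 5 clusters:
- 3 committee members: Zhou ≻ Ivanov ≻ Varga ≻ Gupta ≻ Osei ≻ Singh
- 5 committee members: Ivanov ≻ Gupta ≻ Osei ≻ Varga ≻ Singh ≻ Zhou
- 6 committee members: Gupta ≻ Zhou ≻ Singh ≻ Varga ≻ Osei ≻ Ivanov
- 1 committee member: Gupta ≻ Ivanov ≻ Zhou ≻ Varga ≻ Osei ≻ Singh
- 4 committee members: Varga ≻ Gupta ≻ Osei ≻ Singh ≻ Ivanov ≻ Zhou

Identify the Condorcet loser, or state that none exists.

Head-to-head results (19 committee members):
Osei vs Zhou: Zhou wins 10–9.
Osei vs Varga: Osei is ranked higher on 5 ballots, Varga on 14. Varga wins 14–5.
Osei vs Gupta: Gupta, 19–0.
Osei vs Singh: Osei wins 13–6.
Osei vs Ivanov: Osei, 10–9.
Zhou vs Varga: 10 to 9, Zhou.
Zhou vs Gupta: Gupta, 16–3.
Zhou vs Singh: Zhou wins 10–9.
Zhou vs Ivanov: Ivanov, 10–9.
Varga vs Gupta: Varga is ranked higher on 3+4 = 7 ballots, Gupta on 12. Gupta wins 12–7.
Varga–Singh: Varga 13–6.
Varga vs Ivanov: Varga, 10–9.
Gupta vs Singh: 19 to 0, Gupta.
Gupta vs Ivanov: Gupta, 11–8.
Singh vs Ivanov: Singh preferred on 6+4 = 10 ballots; Singh wins 10–9.
No candidate is winless: Osei beats Singh; Zhou beats Osei; Varga beats Osei; Gupta beats Osei; Singh beats Ivanov; Ivanov beats Zhou. There is no Condorcet loser.

none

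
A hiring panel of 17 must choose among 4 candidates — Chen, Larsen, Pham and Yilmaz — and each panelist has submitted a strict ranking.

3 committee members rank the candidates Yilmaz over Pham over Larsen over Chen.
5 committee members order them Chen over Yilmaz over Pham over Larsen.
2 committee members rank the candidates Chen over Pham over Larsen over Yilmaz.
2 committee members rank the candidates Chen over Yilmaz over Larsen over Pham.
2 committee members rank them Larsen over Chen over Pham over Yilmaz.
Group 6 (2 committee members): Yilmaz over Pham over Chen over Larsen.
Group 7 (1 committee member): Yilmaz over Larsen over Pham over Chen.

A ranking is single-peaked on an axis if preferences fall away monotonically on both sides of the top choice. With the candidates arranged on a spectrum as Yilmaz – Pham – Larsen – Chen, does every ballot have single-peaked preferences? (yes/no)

Axis positions: Yilmaz=1, Pham=2, Larsen=3, Chen=4.
Group 1 (peak Yilmaz at position 1): ranking walks positions 1-2-3-4, expanding outward from the peak — single-peaked.
Group 2: ranking walks positions 4-1-2-3; Yilmaz is ranked above Larsen even though Larsen lies between Yilmaz and the peak Chen on the axis — preferences dip and rise again. Not single-peaked.
Group 3: ranking walks positions 4-2-3-1; Pham is ranked above Larsen even though Larsen lies between Pham and the peak Chen on the axis — preferences dip and rise again. Not single-peaked.
Group 4: ranking walks positions 4-1-3-2; Yilmaz is ranked above Larsen even though Larsen lies between Yilmaz and the peak Chen on the axis — preferences dip and rise again. Not single-peaked.
Group 5 (peak Larsen at position 3): ranking walks positions 3-4-2-1, expanding outward from the peak — single-peaked.
Group 6: ranking walks positions 1-2-4-3; Chen is ranked above Larsen even though Larsen lies between Chen and the peak Yilmaz on the axis — preferences dip and rise again. Not single-peaked.
Group 7: ranking walks positions 1-3-2-4; Larsen is ranked above Pham even though Pham lies between Larsen and the peak Yilmaz on the axis — preferences dip and rise again. Not single-peaked.
Group 2 violates single-peakedness, so the profile is not single-peaked on this axis.

no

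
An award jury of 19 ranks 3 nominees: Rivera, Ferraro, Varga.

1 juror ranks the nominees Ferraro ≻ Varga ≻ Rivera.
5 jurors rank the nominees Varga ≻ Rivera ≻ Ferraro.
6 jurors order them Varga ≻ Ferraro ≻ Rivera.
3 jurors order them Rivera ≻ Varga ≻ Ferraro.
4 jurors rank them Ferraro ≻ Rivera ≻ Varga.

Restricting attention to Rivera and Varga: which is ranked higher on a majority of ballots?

Ballots ranking Rivera above Varga: 3 + 4 = 7.
Ballots ranking Varga above Rivera: 19 − 7 = 12.
Varga wins the head-to-head 12–7.

Varga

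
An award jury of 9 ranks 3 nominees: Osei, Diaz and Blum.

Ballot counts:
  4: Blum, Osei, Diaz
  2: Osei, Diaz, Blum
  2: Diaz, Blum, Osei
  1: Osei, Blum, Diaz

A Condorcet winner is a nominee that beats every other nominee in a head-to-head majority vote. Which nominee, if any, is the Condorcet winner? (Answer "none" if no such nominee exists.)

Blum

Pairwise majorities:
Osei–Diaz: Osei 7–2.
Osei vs Blum: Blum wins 6–3.
Diaz vs Blum: Blum, 5–4.
Blum beats each of Osei, Diaz — Blum is the Condorcet winner.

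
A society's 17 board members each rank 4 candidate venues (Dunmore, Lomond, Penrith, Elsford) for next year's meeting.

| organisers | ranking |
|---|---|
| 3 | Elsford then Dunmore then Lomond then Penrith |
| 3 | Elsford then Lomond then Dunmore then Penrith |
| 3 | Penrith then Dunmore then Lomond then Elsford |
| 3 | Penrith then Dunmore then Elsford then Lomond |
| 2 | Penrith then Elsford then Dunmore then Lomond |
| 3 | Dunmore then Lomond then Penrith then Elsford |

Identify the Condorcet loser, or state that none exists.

Head-to-head results (17 organisers):
Dunmore–Lomond: Dunmore 14–3.
Dunmore vs Penrith: Dunmore wins 9–8.
Dunmore vs Elsford: Dunmore is ranked higher on 3+3+3 = 9 ballots, Elsford on 8. Dunmore wins 9–8.
Lomond vs Penrith: Lomond, 9–8.
Lomond vs Elsford: Lomond preferred on 3+3 = 6 ballots; Elsford wins 11–6.
Penrith–Elsford: Penrith 11–6.
No city is winless: Dunmore beats Lomond; Lomond beats Penrith; Penrith beats Elsford; Elsford beats Lomond. There is no Condorcet loser.

none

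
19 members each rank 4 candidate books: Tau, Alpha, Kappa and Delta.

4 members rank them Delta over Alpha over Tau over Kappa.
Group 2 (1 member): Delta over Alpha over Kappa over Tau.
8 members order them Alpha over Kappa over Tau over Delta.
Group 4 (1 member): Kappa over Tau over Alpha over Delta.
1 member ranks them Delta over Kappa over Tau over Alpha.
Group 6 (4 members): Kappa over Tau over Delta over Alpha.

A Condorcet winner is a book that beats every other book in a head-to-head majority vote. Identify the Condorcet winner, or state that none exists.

Head-to-head results (19 members):
Tau vs Alpha: 1+1+4 = 6 for Tau, 13 for Alpha — Alpha by 13–6.
Tau vs Kappa: Tau is ranked higher on 4 ballots, Kappa on 15. Kappa wins 15–4.
Tau vs Delta: 13 to 6, Tau.
Alpha–Kappa: Alpha 13–6.
Alpha vs Delta: Delta, 10–9.
Kappa vs Delta: Kappa wins 13–6.
No book is unbeaten: Tau loses to Alpha; Alpha loses to Delta; Kappa loses to Alpha; Delta loses to Tau. In particular Tau → Delta → Alpha → Tau is a majority cycle — no Condorcet winner exists.

none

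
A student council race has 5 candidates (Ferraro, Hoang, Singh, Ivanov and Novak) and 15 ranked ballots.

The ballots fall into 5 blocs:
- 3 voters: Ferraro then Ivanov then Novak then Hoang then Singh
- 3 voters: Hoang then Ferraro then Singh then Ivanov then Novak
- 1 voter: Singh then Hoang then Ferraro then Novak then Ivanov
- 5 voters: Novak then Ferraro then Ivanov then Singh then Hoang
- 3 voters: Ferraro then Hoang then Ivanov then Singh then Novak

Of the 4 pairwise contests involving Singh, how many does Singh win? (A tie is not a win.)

0

Singh against each rival (15 voters):
Singh vs Ferraro: Singh is ranked higher on 1 ballot, Ferraro on 14. Ferraro wins 14–1.
Singh vs Hoang: 1+5 = 6 for Singh, 9 for Hoang — Hoang by 9–6.
Singh vs Ivanov: 3+1 = 4 for Singh, 11 for Ivanov — Ivanov by 11–4.
Singh vs Novak: Novak wins 8–7.
Singh beats no one; loses to Ferraro, Hoang, Ivanov, Novak — 0 pairwise wins.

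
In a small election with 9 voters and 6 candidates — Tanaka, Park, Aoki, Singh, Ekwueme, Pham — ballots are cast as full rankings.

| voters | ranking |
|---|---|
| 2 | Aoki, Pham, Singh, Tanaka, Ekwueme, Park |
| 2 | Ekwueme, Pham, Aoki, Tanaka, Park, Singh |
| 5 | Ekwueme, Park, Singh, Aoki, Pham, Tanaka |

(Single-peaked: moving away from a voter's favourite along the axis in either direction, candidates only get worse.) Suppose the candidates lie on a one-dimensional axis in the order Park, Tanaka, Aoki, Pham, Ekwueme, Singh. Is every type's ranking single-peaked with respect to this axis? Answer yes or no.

no

Axis positions: Park=1, Tanaka=2, Aoki=3, Pham=4, Ekwueme=5, Singh=6.
Type 1: ranking walks positions 3-4-6-2-5-1; Singh is ranked above Ekwueme even though Ekwueme lies between Singh and the peak Aoki on the axis — preferences dip and rise again. Not single-peaked.
Type 2 (peak Ekwueme at position 5): ranking walks positions 5-4-3-2-1-6, expanding outward from the peak — single-peaked.
Type 3: ranking walks positions 5-1-6-3-4-2; Park is ranked above Pham even though Pham lies between Park and the peak Ekwueme on the axis — preferences dip and rise again. Not single-peaked.
Type 1 violates single-peakedness, so the profile is not single-peaked on this axis.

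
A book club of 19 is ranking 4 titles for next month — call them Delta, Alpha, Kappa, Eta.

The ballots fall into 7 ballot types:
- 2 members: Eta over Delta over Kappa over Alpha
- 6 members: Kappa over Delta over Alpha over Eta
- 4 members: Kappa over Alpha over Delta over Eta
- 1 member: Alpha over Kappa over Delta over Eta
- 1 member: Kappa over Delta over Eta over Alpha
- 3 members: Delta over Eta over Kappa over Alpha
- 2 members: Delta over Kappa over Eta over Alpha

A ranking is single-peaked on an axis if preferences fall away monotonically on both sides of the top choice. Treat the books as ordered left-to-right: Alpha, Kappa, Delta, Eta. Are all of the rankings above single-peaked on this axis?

yes

Axis positions: Alpha=1, Kappa=2, Delta=3, Eta=4.
Ballot type 1 (peak Eta at position 4): ranking walks positions 4-3-2-1, expanding outward from the peak — single-peaked.
Ballot type 2 (peak Kappa at position 2): ranking walks positions 2-3-1-4, expanding outward from the peak — single-peaked.
Ballot type 3 (peak Kappa at position 2): ranking walks positions 2-1-3-4, expanding outward from the peak — single-peaked.
Ballot type 4 (peak Alpha at position 1): ranking walks positions 1-2-3-4, expanding outward from the peak — single-peaked.
Ballot type 5 (peak Kappa at position 2): ranking walks positions 2-3-4-1, expanding outward from the peak — single-peaked.
Ballot type 6 (peak Delta at position 3): ranking walks positions 3-4-2-1, expanding outward from the peak — single-peaked.
Ballot type 7 (peak Delta at position 3): ranking walks positions 3-2-4-1, expanding outward from the peak — single-peaked.
Every ranking is single-peaked on this axis.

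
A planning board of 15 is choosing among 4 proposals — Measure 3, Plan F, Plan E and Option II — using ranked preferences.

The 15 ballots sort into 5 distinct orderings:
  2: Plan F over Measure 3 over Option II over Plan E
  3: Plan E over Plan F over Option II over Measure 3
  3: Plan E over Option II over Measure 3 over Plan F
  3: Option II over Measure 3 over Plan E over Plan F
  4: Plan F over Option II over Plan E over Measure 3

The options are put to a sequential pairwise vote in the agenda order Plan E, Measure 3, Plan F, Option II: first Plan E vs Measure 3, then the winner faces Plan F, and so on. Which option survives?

Round 1: Plan E vs Measure 3 — 10–5, Plan E advances.
Round 2: Plan E vs Plan F — 9–6, Plan E advances.
Round 3: Plan E vs Option II — 6–9, Option II advances.
The agenda winner is Option II.

Option II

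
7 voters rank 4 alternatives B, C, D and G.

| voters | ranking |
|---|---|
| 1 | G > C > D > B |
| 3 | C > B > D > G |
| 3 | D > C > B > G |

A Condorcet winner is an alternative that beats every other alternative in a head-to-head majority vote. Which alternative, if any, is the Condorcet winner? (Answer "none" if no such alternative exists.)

C

Head-to-head results (7 voters):
B vs C: C wins 7–0.
B vs D: D wins 4–3.
B vs G: B, 6–1.
C vs D: C wins 4–3.
C–G: C 6–1.
D vs G: D, 6–1.
C defeats every rival head-to-head and is the Condorcet winner.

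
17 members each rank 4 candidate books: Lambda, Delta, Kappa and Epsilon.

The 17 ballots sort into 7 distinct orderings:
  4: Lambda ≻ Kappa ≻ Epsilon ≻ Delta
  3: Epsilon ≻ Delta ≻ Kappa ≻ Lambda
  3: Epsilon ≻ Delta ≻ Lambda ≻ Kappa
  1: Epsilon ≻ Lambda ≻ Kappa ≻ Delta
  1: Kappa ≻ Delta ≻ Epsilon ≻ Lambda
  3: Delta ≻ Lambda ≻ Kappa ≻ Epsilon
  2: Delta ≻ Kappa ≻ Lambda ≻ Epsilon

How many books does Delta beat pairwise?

2

Delta against each rival (17 members):
Delta vs Lambda: Delta, 12–5.
Delta vs Kappa: Delta is ranked higher on 3+3+3+2 = 11 ballots, Kappa on 6. Delta wins 11–6.
Delta vs Epsilon: Epsilon, 11–6.
Delta beats Lambda, Kappa; loses to Epsilon — 2 pairwise wins.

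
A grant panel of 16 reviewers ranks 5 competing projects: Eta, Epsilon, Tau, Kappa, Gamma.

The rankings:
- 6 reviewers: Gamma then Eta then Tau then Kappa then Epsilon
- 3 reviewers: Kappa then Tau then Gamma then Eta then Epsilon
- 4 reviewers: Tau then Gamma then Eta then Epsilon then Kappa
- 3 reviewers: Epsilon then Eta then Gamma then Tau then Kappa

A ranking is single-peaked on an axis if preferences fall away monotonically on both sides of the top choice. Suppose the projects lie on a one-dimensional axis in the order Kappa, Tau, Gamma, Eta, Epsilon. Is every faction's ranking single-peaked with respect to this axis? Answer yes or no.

yes

Axis positions: Kappa=1, Tau=2, Gamma=3, Eta=4, Epsilon=5.
Faction 1 (peak Gamma at position 3): ranking walks positions 3-4-2-1-5, expanding outward from the peak — single-peaked.
Faction 2 (peak Kappa at position 1): ranking walks positions 1-2-3-4-5, expanding outward from the peak — single-peaked.
Faction 3 (peak Tau at position 2): ranking walks positions 2-3-4-5-1, expanding outward from the peak — single-peaked.
Faction 4 (peak Epsilon at position 5): ranking walks positions 5-4-3-2-1, expanding outward from the peak — single-peaked.
Every ranking is single-peaked on this axis.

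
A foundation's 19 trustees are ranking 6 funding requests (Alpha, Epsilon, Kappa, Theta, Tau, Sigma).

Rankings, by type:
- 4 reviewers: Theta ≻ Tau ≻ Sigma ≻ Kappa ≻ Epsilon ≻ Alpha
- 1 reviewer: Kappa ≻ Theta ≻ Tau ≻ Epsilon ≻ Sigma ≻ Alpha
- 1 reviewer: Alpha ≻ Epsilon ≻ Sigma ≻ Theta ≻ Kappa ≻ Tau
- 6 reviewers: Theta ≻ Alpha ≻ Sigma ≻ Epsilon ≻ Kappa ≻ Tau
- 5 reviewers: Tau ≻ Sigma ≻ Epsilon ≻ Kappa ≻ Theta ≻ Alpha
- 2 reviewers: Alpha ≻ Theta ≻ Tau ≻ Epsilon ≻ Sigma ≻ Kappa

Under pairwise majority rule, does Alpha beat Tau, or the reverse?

Tau

Ballots ranking Alpha above Tau: 1 + 6 + 2 = 9.
Ballots ranking Tau above Alpha: 19 − 9 = 10.
Tau wins the head-to-head 10–9.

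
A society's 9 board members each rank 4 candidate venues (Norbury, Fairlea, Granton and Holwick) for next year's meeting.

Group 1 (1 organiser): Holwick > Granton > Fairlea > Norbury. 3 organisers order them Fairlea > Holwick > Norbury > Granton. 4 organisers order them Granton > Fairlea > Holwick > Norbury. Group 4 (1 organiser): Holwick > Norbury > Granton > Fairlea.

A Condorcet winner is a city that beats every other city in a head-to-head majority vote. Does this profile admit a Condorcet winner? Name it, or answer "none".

Pairwise majorities:
Norbury vs Fairlea: Norbury preferred on 1 ballot; Fairlea wins 8–1.
Norbury vs Granton: 3+1 = 4 for Norbury, 5 for Granton — Granton by 5–4.
Norbury vs Holwick: 0 for Norbury, 9 for Holwick — Holwick by 9–0.
Fairlea vs Granton: Fairlea is ranked higher on 3 ballots, Granton on 6. Granton wins 6–3.
Fairlea vs Holwick: Fairlea is ranked higher on 3+4 = 7 ballots, Holwick on 2. Fairlea wins 7–2.
Granton vs Holwick: 4 for Granton, 5 for Holwick — Holwick by 5–4.
Every city loses at least once (Norbury loses to Fairlea; Fairlea loses to Granton; Granton loses to Holwick; Holwick loses to Fairlea). The majority relation contains the cycle Fairlea → Holwick → Granton → Fairlea, so there is no Condorcet winner.

none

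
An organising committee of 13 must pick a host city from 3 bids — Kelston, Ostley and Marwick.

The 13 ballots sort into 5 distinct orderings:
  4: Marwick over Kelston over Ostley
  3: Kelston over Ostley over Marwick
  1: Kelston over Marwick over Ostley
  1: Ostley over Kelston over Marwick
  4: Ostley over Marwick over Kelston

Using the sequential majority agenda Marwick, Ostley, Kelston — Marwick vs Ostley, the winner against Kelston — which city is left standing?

Round 1: Marwick vs Ostley — 5–8, Ostley advances.
Round 2: Ostley vs Kelston — 5–8, Kelston advances.
Kelston survives the agenda.

Kelston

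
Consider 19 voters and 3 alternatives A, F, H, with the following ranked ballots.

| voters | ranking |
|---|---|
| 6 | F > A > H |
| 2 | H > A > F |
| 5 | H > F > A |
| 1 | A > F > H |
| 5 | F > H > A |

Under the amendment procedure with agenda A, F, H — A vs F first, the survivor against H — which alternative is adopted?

F

Round 1: A vs F — 3–16, F advances.
Round 2: F vs H — 12–7, F advances.
F survives the agenda.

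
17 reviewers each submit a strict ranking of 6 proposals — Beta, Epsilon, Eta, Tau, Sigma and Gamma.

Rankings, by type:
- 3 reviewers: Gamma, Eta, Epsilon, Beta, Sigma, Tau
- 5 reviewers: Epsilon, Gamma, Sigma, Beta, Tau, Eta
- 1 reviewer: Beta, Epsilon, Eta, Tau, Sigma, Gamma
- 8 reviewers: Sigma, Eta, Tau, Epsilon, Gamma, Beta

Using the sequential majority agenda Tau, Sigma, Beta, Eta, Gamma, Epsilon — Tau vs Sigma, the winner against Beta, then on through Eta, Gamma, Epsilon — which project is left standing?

Round 1: Tau vs Sigma — 1–16, Sigma advances.
Round 2: Sigma vs Beta — 13–4, Sigma advances.
Round 3: Sigma vs Eta — 13–4, Sigma advances.
Round 4: Sigma vs Gamma — 9–8, Sigma advances.
Round 5: Sigma vs Epsilon — 8–9, Epsilon advances.
The agenda winner is Epsilon.

Epsilon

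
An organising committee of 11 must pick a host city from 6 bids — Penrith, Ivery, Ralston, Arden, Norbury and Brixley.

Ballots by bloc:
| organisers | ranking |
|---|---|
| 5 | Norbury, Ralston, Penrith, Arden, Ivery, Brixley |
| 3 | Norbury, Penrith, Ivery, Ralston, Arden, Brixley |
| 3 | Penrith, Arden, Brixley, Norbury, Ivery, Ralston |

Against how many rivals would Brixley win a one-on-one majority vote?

Brixley against each rival (11 organisers):
Brixley vs Penrith: Penrith wins 11–0.
Brixley vs Ivery: Brixley is ranked higher on 3 ballots, Ivery on 8. Ivery wins 8–3.
Brixley vs Ralston: Ralston wins 8–3.
Brixley vs Arden: Arden, 11–0.
Brixley vs Norbury: Brixley preferred on 3 ballots; Norbury wins 8–3.
Brixley beats no one; loses to Penrith, Ivery, Ralston, Arden, Norbury — 0 pairwise wins.

0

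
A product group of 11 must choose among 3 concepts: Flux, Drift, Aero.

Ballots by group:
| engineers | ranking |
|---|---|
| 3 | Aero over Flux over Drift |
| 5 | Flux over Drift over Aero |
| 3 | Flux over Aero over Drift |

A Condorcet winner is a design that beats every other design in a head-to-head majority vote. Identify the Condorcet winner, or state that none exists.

Pairwise majorities:
Flux vs Drift: Flux preferred on 3+5+3 = 11 ballots; Flux wins 11–0.
Flux vs Aero: 8 to 3, Flux.
Drift vs Aero: 5 to 6, Aero.
Only Flux has no losses; Flux is the Condorcet winner.

Flux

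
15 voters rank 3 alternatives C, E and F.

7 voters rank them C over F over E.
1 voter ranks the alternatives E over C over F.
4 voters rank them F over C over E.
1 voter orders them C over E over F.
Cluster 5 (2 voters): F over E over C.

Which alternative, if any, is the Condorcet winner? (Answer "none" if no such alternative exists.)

C

Pairwise majorities:
C–E: C 12–3.
C vs F: C wins 9–6.
E vs F: F wins 13–2.
C defeats every rival head-to-head and is the Condorcet winner.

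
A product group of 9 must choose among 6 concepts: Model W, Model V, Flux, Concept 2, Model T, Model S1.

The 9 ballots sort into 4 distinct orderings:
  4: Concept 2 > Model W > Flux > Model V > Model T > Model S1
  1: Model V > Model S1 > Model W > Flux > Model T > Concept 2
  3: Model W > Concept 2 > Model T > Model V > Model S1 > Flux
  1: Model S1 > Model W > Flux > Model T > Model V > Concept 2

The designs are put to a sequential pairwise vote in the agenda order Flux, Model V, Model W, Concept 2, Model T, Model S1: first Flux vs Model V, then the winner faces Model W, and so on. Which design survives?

Round 1: Flux vs Model V — 5–4, Flux advances.
Round 2: Flux vs Model W — 0–9, Model W advances.
Round 3: Model W vs Concept 2 — 5–4, Model W advances.
Round 4: Model W vs Model T — 9–0, Model W advances.
Round 5: Model W vs Model S1 — 7–2, Model W advances.
Model W survives the agenda.

Model W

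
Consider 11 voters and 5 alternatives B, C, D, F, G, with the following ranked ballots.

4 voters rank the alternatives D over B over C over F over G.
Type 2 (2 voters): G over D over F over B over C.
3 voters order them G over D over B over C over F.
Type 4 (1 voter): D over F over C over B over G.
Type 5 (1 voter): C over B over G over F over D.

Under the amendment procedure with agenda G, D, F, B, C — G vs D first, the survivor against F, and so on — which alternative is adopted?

B

Round 1: G vs D — 6–5, G advances.
Round 2: G vs F — 6–5, G advances.
Round 3: G vs B — 5–6, B advances.
Round 4: B vs C — 9–2, B advances.
B survives the agenda.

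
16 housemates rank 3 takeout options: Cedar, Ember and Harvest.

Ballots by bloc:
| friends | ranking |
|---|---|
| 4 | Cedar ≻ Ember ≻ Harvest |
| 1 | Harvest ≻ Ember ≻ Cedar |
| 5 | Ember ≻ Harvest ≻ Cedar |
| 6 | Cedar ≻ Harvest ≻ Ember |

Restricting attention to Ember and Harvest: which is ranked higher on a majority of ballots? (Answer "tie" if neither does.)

Ballots ranking Ember above Harvest: 4 + 5 = 9.
Ballots ranking Harvest above Ember: 16 − 9 = 7.
Ember wins the head-to-head 9–7.

Ember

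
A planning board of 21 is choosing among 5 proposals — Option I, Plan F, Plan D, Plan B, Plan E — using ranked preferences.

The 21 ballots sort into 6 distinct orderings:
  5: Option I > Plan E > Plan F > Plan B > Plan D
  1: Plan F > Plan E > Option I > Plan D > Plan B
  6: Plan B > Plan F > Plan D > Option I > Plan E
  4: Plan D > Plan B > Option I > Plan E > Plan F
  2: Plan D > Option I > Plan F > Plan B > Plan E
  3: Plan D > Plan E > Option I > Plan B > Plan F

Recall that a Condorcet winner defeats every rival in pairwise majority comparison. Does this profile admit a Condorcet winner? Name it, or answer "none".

Head-to-head results (21 council members):
Option I vs Plan F: Option I, 14–7.
Option I vs Plan D: Plan D, 15–6.
Option I vs Plan B: Option I wins 11–10.
Option I vs Plan E: Option I wins 17–4.
Plan F–Plan D: Plan F 12–9.
Plan F vs Plan B: Plan B wins 13–8.
Plan F–Plan E: Plan E 12–9.
Plan D–Plan B: Plan B 11–10.
Plan D vs Plan E: Plan D wins 15–6.
Plan B vs Plan E: Plan B wins 12–9.
Each option drops at least one matchup (Option I loses to Plan D; Plan F loses to Option I; Plan D loses to Plan F; Plan B loses to Option I; Plan E loses to Option I); the cycle Option I > Plan F > Plan D > Option I rules out a Condorcet winner.

none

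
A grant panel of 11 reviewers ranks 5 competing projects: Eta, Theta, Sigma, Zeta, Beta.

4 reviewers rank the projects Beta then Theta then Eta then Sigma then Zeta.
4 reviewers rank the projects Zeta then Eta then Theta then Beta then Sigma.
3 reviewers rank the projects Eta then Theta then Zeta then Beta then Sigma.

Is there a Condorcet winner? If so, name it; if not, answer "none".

Eta

Check each pair by majority over 11 ballots:
Eta vs Theta: Eta, 7–4.
Eta vs Sigma: Eta is ranked higher on 4+4+3 = 11 ballots, Sigma on 0. Eta wins 11–0.
Eta vs Zeta: Eta is ranked higher on 4+3 = 7 ballots, Zeta on 4. Eta wins 7–4.
Eta vs Beta: Eta, 7–4.
Theta vs Sigma: Theta is ranked higher on 4+4+3 = 11 ballots, Sigma on 0. Theta wins 11–0.
Theta vs Zeta: 4+3 = 7 for Theta, 4 for Zeta — Theta by 7–4.
Theta vs Beta: 7 to 4, Theta.
Sigma vs Zeta: Zeta wins 7–4.
Sigma vs Beta: 0 for Sigma, 11 for Beta — Beta by 11–0.
Zeta vs Beta: Zeta, 7–4.
Eta beats each of Theta, Sigma, Zeta, Beta — Eta is the Condorcet winner.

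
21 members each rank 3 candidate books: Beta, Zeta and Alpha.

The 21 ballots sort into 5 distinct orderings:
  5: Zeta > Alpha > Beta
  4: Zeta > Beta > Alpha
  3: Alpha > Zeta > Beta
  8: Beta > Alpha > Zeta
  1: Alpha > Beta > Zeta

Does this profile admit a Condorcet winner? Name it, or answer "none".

none

Pairwise majorities:
Beta vs Zeta: Zeta wins 12–9.
Beta vs Alpha: Beta wins 12–9.
Zeta vs Alpha: Alpha, 12–9.
No book is unbeaten: Beta loses to Zeta; Zeta loses to Alpha; Alpha loses to Beta. In particular Beta > Alpha > Zeta > Beta is a majority cycle — no Condorcet winner exists.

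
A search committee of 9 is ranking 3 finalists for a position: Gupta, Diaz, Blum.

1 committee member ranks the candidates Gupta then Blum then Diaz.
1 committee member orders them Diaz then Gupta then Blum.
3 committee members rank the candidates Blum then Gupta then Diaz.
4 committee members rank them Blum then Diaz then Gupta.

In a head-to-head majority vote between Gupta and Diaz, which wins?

Ballots ranking Gupta above Diaz: 1 + 3 = 4.
Ballots ranking Diaz above Gupta: 9 − 4 = 5.
Diaz wins the head-to-head 5–4.

Diaz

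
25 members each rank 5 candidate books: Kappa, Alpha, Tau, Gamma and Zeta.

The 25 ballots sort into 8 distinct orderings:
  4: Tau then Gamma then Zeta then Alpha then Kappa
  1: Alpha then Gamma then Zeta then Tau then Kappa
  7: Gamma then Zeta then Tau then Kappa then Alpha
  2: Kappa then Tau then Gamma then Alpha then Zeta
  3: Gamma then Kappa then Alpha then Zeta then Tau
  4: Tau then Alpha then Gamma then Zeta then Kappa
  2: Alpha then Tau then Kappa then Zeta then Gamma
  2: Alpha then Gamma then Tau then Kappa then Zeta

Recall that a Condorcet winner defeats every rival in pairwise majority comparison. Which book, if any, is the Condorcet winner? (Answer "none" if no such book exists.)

Gamma

Pairwise majorities:
Kappa vs Alpha: Kappa is ranked higher on 7+2+3 = 12 ballots, Alpha on 13. Alpha wins 13–12.
Kappa vs Tau: 2+3 = 5 for Kappa, 20 for Tau — Tau by 20–5.
Kappa vs Gamma: 2+2 = 4 for Kappa, 21 for Gamma — Gamma by 21–4.
Kappa vs Zeta: 2+3+2+2 = 9 for Kappa, 16 for Zeta — Zeta by 16–9.
Alpha vs Tau: 8 to 17, Tau.
Alpha vs Gamma: 9 to 16, Gamma.
Alpha vs Zeta: 1+2+3+4+2+2 = 14 for Alpha, 11 for Zeta — Alpha by 14–11.
Tau vs Gamma: 12 to 13, Gamma.
Tau vs Zeta: Tau preferred on 4+2+4+2+2 = 14 ballots; Tau wins 14–11.
Gamma vs Zeta: 23 for Gamma, 2 for Zeta — Gamma by 23–2.
Gamma beats each of Kappa, Alpha, Tau, Zeta — Gamma is the Condorcet winner.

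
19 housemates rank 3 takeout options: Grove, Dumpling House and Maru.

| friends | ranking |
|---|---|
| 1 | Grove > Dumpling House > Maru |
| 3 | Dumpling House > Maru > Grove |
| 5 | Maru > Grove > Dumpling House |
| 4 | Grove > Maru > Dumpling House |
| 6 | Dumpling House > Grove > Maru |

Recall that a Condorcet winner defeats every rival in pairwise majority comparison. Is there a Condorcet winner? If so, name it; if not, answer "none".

Check each pair by majority over 19 ballots:
Grove vs Dumpling House: 10 to 9, Grove.
Grove vs Maru: 11 to 8, Grove.
Dumpling House vs Maru: 10 to 9, Dumpling House.
Grove defeats every rival head-to-head and is the Condorcet winner.

Grove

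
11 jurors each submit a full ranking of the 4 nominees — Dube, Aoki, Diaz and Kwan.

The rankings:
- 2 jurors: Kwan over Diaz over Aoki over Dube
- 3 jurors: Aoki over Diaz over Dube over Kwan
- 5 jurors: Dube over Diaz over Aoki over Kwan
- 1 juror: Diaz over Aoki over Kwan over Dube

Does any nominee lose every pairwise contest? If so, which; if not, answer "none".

Pairwise majorities:
Dube vs Aoki: 5 for Dube, 6 for Aoki — Aoki by 6–5.
Dube vs Diaz: Diaz, 6–5.
Dube vs Kwan: 3+5 = 8 for Dube, 3 for Kwan — Dube by 8–3.
Aoki vs Diaz: 3 for Aoki, 8 for Diaz — Diaz by 8–3.
Aoki vs Kwan: Aoki wins 9–2.
Diaz vs Kwan: 9 to 2, Diaz.
Kwan loses to every other nominee — it is the Condorcet loser.

Kwan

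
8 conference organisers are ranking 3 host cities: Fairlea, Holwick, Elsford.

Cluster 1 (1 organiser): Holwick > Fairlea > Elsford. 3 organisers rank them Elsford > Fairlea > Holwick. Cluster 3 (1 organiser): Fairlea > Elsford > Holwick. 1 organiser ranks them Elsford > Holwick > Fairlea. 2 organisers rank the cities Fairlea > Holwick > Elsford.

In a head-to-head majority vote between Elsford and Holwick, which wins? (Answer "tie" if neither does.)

Ballots ranking Elsford above Holwick: 3 + 1 + 1 = 5.
Ballots ranking Holwick above Elsford: 8 − 5 = 3.
Elsford wins the head-to-head 5–3.

Elsford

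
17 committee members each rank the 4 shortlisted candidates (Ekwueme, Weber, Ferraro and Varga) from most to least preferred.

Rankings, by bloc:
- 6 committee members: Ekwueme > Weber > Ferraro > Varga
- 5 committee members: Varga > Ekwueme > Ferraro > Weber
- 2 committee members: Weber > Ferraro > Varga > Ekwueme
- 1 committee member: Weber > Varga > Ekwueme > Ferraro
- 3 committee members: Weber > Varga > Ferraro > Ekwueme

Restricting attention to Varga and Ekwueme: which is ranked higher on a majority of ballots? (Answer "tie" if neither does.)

Varga

Ballots ranking Varga above Ekwueme: 5 + 2 + 1 + 3 = 11.
Ballots ranking Ekwueme above Varga: 17 − 11 = 6.
Varga wins the head-to-head 11–6.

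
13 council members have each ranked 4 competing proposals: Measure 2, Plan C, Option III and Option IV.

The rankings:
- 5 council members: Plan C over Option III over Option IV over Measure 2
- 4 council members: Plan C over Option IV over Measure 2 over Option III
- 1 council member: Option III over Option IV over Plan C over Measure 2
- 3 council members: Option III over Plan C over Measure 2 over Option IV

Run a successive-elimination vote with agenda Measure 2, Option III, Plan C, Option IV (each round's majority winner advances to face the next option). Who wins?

Plan C

Round 1: Measure 2 vs Option III — 4–9, Option III advances.
Round 2: Option III vs Plan C — 4–9, Plan C advances.
Round 3: Plan C vs Option IV — 12–1, Plan C advances.
The agenda winner is Plan C.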